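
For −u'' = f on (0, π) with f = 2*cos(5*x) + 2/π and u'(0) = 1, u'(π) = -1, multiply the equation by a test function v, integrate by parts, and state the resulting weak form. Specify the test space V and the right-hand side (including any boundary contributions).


V = H^1(0, π) (v unrestricted at boundary; u is determined up to an additive constant); weak form: ∫_0^π u'v' dx = ∫_0^π (2*cos(5*x) + 2/π) v dx − v(π) − v(0) for all v ∈ V.

Multiply both sides by a test function v and integrate from 0 to π:
  ∫_0^π −u''(x) v(x) dx = ∫_0^π f(x) v(x) dx.
Integrate the LHS by parts once:
  ∫_0^π −u'' v dx = −[u'(x) v(x)]_0^π + ∫_0^π u'(x) v'(x) dx.
Thus ∫_0^π u'(x) v'(x) dx = ∫_0^π f(x) v(x) dx + [u'(x) v(x)]_0^π.
Choose V so that boundary terms are either known or forced to vanish.
u has inhomogeneous Neumann u'(0) = 1, u'(π) = -1. [u' v]_0^π = (-1)·v(π) − (1)·v(0) = − v(π) − v(0). Take V = H^1(0, π); boundary term becomes part of RHS.
Weak formulation: find u (satisfying any essential BC) such that ∫_0^π u'(x) v'(x) dx = ∫_0^π f v dx − v(π) − v(0) for all v ∈ V (Neumann data are natural BCs: they enter the RHS as boundary terms).
Substituting f(x) = 2*cos(5*x) + 2/π, the right-hand side is ∫_0^π (2*cos(5*x) + 2/π) v dx − v(π) − v(0).
Compatibility check (pure Neumann): taking v ≡ 1 ∈ V gives 0 = ∫_0^π f dx + (-1) − (1), i.e. ∫_0^π f dx must equal u'(0) − u'(π) = 2. Indeed ∫_0^π (2*cos(5*x) + 2/π) dx = 2, so the data are compatible. The solution is then unique only up to an additive constant (fix it e.g. by requiring ∫_0^π u dx = 0).


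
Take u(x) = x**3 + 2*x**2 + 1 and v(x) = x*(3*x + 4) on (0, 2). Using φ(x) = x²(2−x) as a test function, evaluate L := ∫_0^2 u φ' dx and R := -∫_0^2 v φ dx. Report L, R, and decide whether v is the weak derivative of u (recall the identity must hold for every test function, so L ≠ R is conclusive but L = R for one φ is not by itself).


LHS = -64/5, RHS = -64/5. Yes, v = u' weakly.

u(x) = x**3 + 2*x**2 + 1, classical derivative u'(x) = 3*x**2 + 4*x.
φ(x) = x²(2−x), so φ'(x) = x*(4 - 3*x).
Note φ(0) = φ(2) = 0, so the boundary term u·φ vanishes.
LHS = ∫_0^2 u(x) φ'(x) dx = ∫_0^2 (-3*x^5 - 2*x^4 + 8*x^3 - 3*x^2 + 4*x) dx. Term by term:
  ∫_0^2 -3*x^5 dx = -32;  ∫_0^2 -2*x^4 dx = -64/5;  ∫_0^2 8*x^3 dx = 32;
  ∫_0^2 -3*x^2 dx = -8;  ∫_0^2 4*x dx = 8.
Sum: -32 − 64/5 + 32 − 8 + 8 = -64/5.
So LHS = -64/5.
∫_0^2 v(x) φ(x) dx = ∫_0^2 (-3*x^5 + 2*x^4 + 8*x^3) dx. Term by term:
  ∫_0^2 -3*x^5 dx = -32;  ∫_0^2 2*x^4 dx = 64/5;  ∫_0^2 8*x^3 dx = 32.
Sum: -32 + 64/5 + 32 = 64/5.
So RHS = -∫_0^2 v(x) φ(x) dx = -64/5.
LHS = RHS, so the identity holds for this test φ.
Moreover u is smooth here and v(x) = u'(x) = 3*x**2 + 4*x pointwise, so the identity holds for every test function. Hence v is the weak derivative of u.


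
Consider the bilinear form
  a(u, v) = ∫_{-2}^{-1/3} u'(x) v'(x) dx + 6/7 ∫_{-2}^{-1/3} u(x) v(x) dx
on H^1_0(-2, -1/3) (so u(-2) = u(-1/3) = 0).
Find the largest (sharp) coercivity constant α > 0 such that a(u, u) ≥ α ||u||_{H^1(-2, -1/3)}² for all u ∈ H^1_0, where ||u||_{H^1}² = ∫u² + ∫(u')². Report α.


α = 3*(50 + 21*π^2)/(7*(25 + 9*π^2))

Coercivity of a(·,·) on H^1_0(-2, -1/3) means a(u, u) ≥ α ||u||_{H^1}² for every u ∈ H^1_0.
The interval has length L = 5/3, and Poincaré/coercivity depend only on L. Here a(u, u) = ∫(u')² + (6/7)·∫u².
Here 0 < c = 6/7 < 1. The condition a(u,u) ≥ α||u||_{H^1}² reads (1−α)∫(u')² ≥ (α−c)∫u². Any admissible α is ≤ 1 (rapidly oscillating u have ∫u²/∫(u')² → 0), and α = 1 would force 0 ≥ (1−c)∫u², impossible since c < 1; so 1−α > 0. By the sharp Poincaré inequality on H^1_0 of an interval of length L, ∫(u')² ≥ (π/L)²∫u² with equality for the first sine mode sin(π(x−x₀)/L) (x₀ the left endpoint), so the inequality holds for all u iff (1−α)(π/L)² ≥ α − c, i.e. α ≤ ((π/L)² + c)/((π/L)² + 1) = (1 + c(L/π)²)/(1 + (L/π)²). With (π/L)² = 9*π^2/25 and c = 6/7, the largest admissible constant is α = ((π/L)² + c)/((π/L)² + 1).
Simplifying, α = 3*(50 + 21*π^2)/(7*(25 + 9*π^2)).


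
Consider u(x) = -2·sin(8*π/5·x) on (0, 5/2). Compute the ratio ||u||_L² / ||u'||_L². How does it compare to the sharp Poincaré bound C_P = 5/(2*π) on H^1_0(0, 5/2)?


||u||_L² / ||u'||_L² = 5/(8*π) < C_P = 5/(2*π).

u(x) = -2·sin(8*π/5·x), so u'(x) = -16*π*cos(8*π*x/5)/5.
Writing u(x) = A·sin(kπx/L) with A = -2 and k = 4, use ∫_0^L sin²(kπx/L) dx = L/2 and ∫_0^L cos²(kπx/L) dx = L/2.
u² = 4·sin²(8*π/5·x) and (u')² = 256*π^2/25·cos²(8*π/5·x), and each of sin², cos² integrates to L/2 = 5/4 over (0, 5/2).
∫_0^5/2 u² dx = 5, so ||u||_L² = sqrt(5).
∫_0^5/2 (u')² dx = 64*π^2/5, so ||u'||_L² = 8*sqrt(5)*π/5.
Ratio ||u||_L² / ||u'||_L² = 5/(8*π).
Sharp Poincaré constant on H^1_0(0, 5/2) is C_P = L/π = 5/(2*π), achieved by sin(2*π/5·x).
This is the k = 4 harmonic; the ratio L/(kπ) is strictly less than C_P = L/π, consistent with the sharp inequality ||u||_L² ≤ C_P ||u'||_L².


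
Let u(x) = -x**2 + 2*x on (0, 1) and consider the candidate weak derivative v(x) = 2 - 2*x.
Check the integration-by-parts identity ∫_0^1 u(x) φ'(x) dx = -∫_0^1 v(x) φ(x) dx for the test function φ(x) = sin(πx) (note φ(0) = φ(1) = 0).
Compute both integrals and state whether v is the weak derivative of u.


LHS = -2/π, RHS = -2/π. Yes, v = u' weakly.

u(x) = -x**2 + 2*x, classical derivative u'(x) = 2 - 2*x.
φ(x) = sin(πx), so φ'(x) = π*cos(π*x).
Note φ(0) = φ(1) = 0, so the boundary term u·φ vanishes.
LHS = ∫_0^1 u(x) φ'(x) dx = ∫_0^1 (-π*x^2*cos(π*x) + 2*π*x*cos(π*x)) dx. Term by term:
  ∫_0^1 -π*x^2*cos(π*x) dx = 2/π;  ∫_0^1 2*π*x*cos(π*x) dx = -4/π.
Sum: 2/π − 4/π = -2/π.
So LHS = -2/π.
∫_0^1 v(x) φ(x) dx = ∫_0^1 (-2*x*sin(π*x) + 2*sin(π*x)) dx. Term by term:
  ∫_0^1 2*sin(π*x) dx = 4/π;  ∫_0^1 -2*x*sin(π*x) dx = -2/π.
Sum: 4/π − 2/π = 2/π.
So RHS = -∫_0^1 v(x) φ(x) dx = -2/π.
LHS = RHS, so the identity holds for this test φ.
Moreover u is smooth here and v(x) = u'(x) = 2 - 2*x pointwise, so the identity holds for every test function. Hence v is the weak derivative of u.


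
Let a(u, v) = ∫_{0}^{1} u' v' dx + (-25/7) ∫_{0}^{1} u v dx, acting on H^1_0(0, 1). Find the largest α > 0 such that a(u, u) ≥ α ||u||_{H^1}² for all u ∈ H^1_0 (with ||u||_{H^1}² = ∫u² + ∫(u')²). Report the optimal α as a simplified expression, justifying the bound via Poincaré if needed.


α = (-25/7 + π^2)/(1 + π^2)

Coercivity of a(·,·) on H^1_0(0, 1) means a(u, u) ≥ α ||u||_{H^1}² for every u ∈ H^1_0.
The interval has length L = 1, and Poincaré/coercivity depend only on L. Here a(u, u) = ∫(u')² + (-25/7)·∫u².
Here c = -25/7 < 0 with |c| < (π/L)² = π^2, so coercivity still holds. The condition a(u,u) ≥ α||u||_{H^1}² reads (1−α)∫(u')² ≥ (α−c)∫u². Any admissible α is ≤ 1 (rapidly oscillating u have ∫u²/∫(u')² → 0), and α = 1 would force 0 ≥ (1−c)∫u², impossible since c < 1; so 1−α > 0. By the sharp Poincaré inequality on H^1_0 of an interval of length L, ∫(u')² ≥ (π/L)²∫u² with equality for the first sine mode sin(π(x−x₀)/L) (x₀ the left endpoint), so the inequality holds for all u iff (1−α)(π/L)² ≥ α − c, i.e. α ≤ ((π/L)² + c)/((π/L)² + 1) = (1 + c(L/π)²)/(1 + (L/π)²). (Direct route, valid since c ≤ 0: Poincaré gives c∫u² ≥ c(L/π)²∫(u')², so a(u,u) ≥ (1 + c(L/π)²)∫(u')², while ||u||_{H^1}² ≤ (1 + (L/π)²)∫(u')²; dividing yields the same α.) With (π/L)² = π^2 and c = -25/7, the largest admissible constant is α = ((π/L)² + c)/((π/L)² + 1).
Simplifying, α = (-25/7 + π^2)/(1 + π^2).


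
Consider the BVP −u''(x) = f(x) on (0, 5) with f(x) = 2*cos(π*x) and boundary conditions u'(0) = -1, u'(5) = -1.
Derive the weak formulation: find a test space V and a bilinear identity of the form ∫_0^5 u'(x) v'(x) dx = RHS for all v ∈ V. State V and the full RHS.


V = H^1(0, 5) (v unrestricted at boundary; u is determined up to an additive constant); weak form: ∫_0^5 u'v' dx = ∫_0^5 (2*cos(π*x)) v dx − v(5) + v(0) for all v ∈ V.

Multiply both sides by a test function v and integrate from 0 to 5:
  ∫_0^5 −u''(x) v(x) dx = ∫_0^5 f(x) v(x) dx.
Integrate the LHS by parts once:
  ∫_0^5 −u'' v dx = −[u'(x) v(x)]_0^5 + ∫_0^5 u'(x) v'(x) dx.
Thus ∫_0^5 u'(x) v'(x) dx = ∫_0^5 f(x) v(x) dx + [u'(x) v(x)]_0^5.
Choose V so that boundary terms are either known or forced to vanish.
u has inhomogeneous Neumann u'(0) = -1, u'(5) = -1. [u' v]_0^5 = (-1)·v(5) − (-1)·v(0) = − v(5) + v(0). Take V = H^1(0, 5); boundary term becomes part of RHS.
Weak formulation: find u (satisfying any essential BC) such that ∫_0^5 u'(x) v'(x) dx = ∫_0^5 f v dx − v(5) + v(0) for all v ∈ V (Neumann data are natural BCs: they enter the RHS as boundary terms).
Substituting f(x) = 2*cos(π*x), the right-hand side is ∫_0^5 (2*cos(π*x)) v dx − v(5) + v(0).
Compatibility check (pure Neumann): taking v ≡ 1 ∈ V gives 0 = ∫_0^5 f dx + (-1) − (-1), i.e. ∫_0^5 f dx must equal u'(0) − u'(5) = 0. Indeed ∫_0^5 (2*cos(π*x)) dx = 0, so the data are compatible. The solution is then unique only up to an additive constant (fix it e.g. by requiring ∫_0^5 u dx = 0).


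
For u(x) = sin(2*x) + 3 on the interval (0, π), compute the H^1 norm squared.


||u||_{H^1(0,π)}^2 = 23*π/2

u'(x) = 2*cos(2*x).
Expand u² and (u')² and integrate term by term on (0, π), using: for integers n ≥ 1, ∫_0^π sin²(nx) dx = ∫_0^π cos²(nx) dx = π/2; for n ≠ n', ∫_0^π sin(nx)sin(n'x) dx = ∫_0^π cos(nx)cos(n'x) dx = 0; and by product-to-sum, ∫_0^π sin(nx)cos(n'x) dx = ½∫_0^π [sin((n+n')x) + sin((n−n')x)] dx, which is 0 when n+n' is even and 2n/(n²−n'²) when n+n' is odd (it need not vanish on (0, π)). For the constant mode: ∫_0^π 1 dx = π, ∫_0^π cos(nx) dx = 0, ∫_0^π sin(nx) dx = (1−(−1)^n)/n.
  u² squared terms: (3)²·∫1 dx = 9·π = 9*π;  (1)²·∫sin(2x)² dx = 1·π/2 = π/2.
  u² cross terms: 2·(3)·(1)·∫1·sin(2x) dx = 6·(0) = 0.
  So ∫_0^π u² dx = 9*π + π/2 + 0 = 19*π/2.
  (u')² squared terms: (2)²·∫cos(2x)² dx = 4·π/2 = 2*π.
  So ∫_0^π (u')² dx = 2*π.
||u||_{H^1}^2 = (19*π/2) + (2*π) = 23*π/2.


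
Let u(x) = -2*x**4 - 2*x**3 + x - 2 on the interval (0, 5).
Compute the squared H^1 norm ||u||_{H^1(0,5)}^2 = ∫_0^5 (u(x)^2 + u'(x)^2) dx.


||u||_{H^1}^2 = 143668925/63

The H^1 norm (squared) on an interval (0, L) is
  ||u||_{H^1}^2 = ∫_0^L u(x)^2 dx + ∫_0^L u'(x)^2 dx.
Compute u'(x) = -8*x**3 - 6*x**2 + 1.
Then u(x)^2 = 4*x**8 + 8*x**7 + 4*x**6 - 4*x**5 + 4*x**4 + 8*x**3 + x**2 - 4*x + 4 and u'(x)^2 = 64*x**6 + 96*x**5 + 36*x**4 - 16*x**3 - 12*x**2 + 1.
Integrate each monomial from 0 to 5 using ∫_0^5 c·x^n dx = c·5^(n+1)/(n+1):
  ∫_0^5 u(x)^2 dx = ∫_0^5 (4*x^8 + 8*x^7 + 4*x^6 - 4*x^5 + 4*x^4 + 8*x^3 + x^2 - 4*x + 4) dx. Term by term:
    ∫_0^5 4*x^8 dx = 7812500/9;  ∫_0^5 8*x^7 dx = 390625;  ∫_0^5 4*x^6 dx = 312500/7;
    ∫_0^5 -4*x^5 dx = -31250/3;  ∫_0^5 4*x^4 dx = 2500;  ∫_0^5 8*x^3 dx = 1250;
    ∫_0^5 x^2 dx = 125/3;  ∫_0^5 -4*x dx = -50;  ∫_0^5 4 dx = 20.
  Sum: 7812500/9 + 390625 + 312500/7 − 31250/3 + 2500 + 1250 + 125/3 − 50 + 20 = 81690110/63.
  ∫_0^5 u'(x)^2 dx = ∫_0^5 (64*x^6 + 96*x^5 + 36*x^4 - 16*x^3 - 12*x^2 + 1) dx. Term by term:
    ∫_0^5 64*x^6 dx = 5000000/7;  ∫_0^5 96*x^5 dx = 250000;  ∫_0^5 36*x^4 dx = 22500;
    ∫_0^5 -16*x^3 dx = -2500;  ∫_0^5 -12*x^2 dx = -500;  ∫_0^5 1 dx = 5.
  Sum: 5000000/7 + 250000 + 22500 − 2500 − 500 + 5 = 6886535/7.
Adding: ||u||_{H^1}^2 = 81690110/63 + 6886535/7 = 143668925/63.


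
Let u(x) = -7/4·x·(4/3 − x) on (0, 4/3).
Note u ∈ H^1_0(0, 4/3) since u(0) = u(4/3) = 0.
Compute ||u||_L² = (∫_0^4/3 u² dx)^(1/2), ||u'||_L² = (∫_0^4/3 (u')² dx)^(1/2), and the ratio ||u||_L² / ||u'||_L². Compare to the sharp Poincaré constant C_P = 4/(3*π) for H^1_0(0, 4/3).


||u||_L² / ||u'||_L² = 2*sqrt(10)/15 < C_P = 4/(3*π).

u(x) = -7/4·x·(4/3 − x), so u'(x) = 7*x/2 - 7/3.
u(x) = -7/4·x·(4/3 − x) vanishes at x = 0 and x = 4/3, so u ∈ H^1_0(0, 4/3). Differentiate via the product rule and integrate the resulting polynomials term by term.
  ∫_0^4/3 u² dx = ∫_0^4/3 (49*x^4/16 - 49*x^3/6 + 49*x^2/9) dx. Term by term:
    ∫_0^4/3 49*x^4/16 dx = 3136/1215;  ∫_0^4/3 -49*x^3/6 dx = -1568/243;  ∫_0^4/3 49*x^2/9 dx = 3136/729.
  Sum: 3136/1215 − 1568/243 + 3136/729 = 1568/3645.
  ∫_0^4/3 (u')² dx = ∫_0^4/3 (49*x^2/4 - 49*x/3 + 49/9) dx. Term by term:
    ∫_0^4/3 49*x^2/4 dx = 784/81;  ∫_0^4/3 -49*x/3 dx = -392/27;  ∫_0^4/3 49/9 dx = 196/27.
  Sum: 784/81 − 392/27 + 196/27 = 196/81.
∫_0^4/3 u² dx = 1568/3645, so ||u||_L² = 28*sqrt(10)/135.
∫_0^4/3 (u')² dx = 196/81, so ||u'||_L² = 14/9.
Ratio ||u||_L² / ||u'||_L² = 2*sqrt(10)/15.
Sharp Poincaré constant on H^1_0(0, 4/3) is C_P = L/π = 4/(3*π), achieved by sin(3*π/4·x).
A polynomial bump cannot attain the sharp Poincaré constant (only the first sine eigenfunction does), so the ratio is strictly less than C_P, consistent with ||u||_L² ≤ C_P ||u'||_L².


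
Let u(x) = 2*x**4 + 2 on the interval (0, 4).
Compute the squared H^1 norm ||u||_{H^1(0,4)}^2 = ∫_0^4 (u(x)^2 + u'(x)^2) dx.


||u||_{H^1}^2 = 84407216/315

The H^1 norm (squared) on an interval (0, L) is
  ||u||_{H^1}^2 = ∫_0^L u(x)^2 dx + ∫_0^L u'(x)^2 dx.
Compute u'(x) = 8*x**3.
Then u(x)^2 = 4*x**8 + 8*x**4 + 4 and u'(x)^2 = 64*x**6.
Integrate each monomial from 0 to 4 using ∫_0^4 c·x^n dx = c·4^(n+1)/(n+1):
  ∫_0^4 u(x)^2 dx = ∫_0^4 (4*x^8 + 8*x^4 + 4) dx. Term by term:
    ∫_0^4 4*x^8 dx = 1048576/9;  ∫_0^4 8*x^4 dx = 8192/5;  ∫_0^4 4 dx = 16.
  Sum: 1048576/9 + 8192/5 + 16 = 5317328/45.
  ∫_0^4 u'(x)^2 dx = ∫_0^4 (64*x^6) dx. Term by term:
    ∫_0^4 64*x^6 dx = 1048576/7.
Adding: ||u||_{H^1}^2 = 5317328/45 + 1048576/7 = 84407216/315.


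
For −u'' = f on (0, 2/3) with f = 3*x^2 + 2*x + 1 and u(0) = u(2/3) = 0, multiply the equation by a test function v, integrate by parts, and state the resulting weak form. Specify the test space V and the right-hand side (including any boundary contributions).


V = H^1_0(0, 2/3) (so v(0) = v(2/3) = 0); weak form: ∫_0^2/3 u'v' dx = ∫_0^2/3 (3*x^2 + 2*x + 1) v dx for all v ∈ V.

Multiply both sides by a test function v and integrate from 0 to 2/3:
  ∫_0^2/3 −u''(x) v(x) dx = ∫_0^2/3 f(x) v(x) dx.
Integrate the LHS by parts once:
  ∫_0^2/3 −u'' v dx = −[u'(x) v(x)]_0^2/3 + ∫_0^2/3 u'(x) v'(x) dx.
Thus ∫_0^2/3 u'(x) v'(x) dx = ∫_0^2/3 f(x) v(x) dx + [u'(x) v(x)]_0^2/3.
Choose V so that boundary terms are either known or forced to vanish.
u is Dirichlet: u(0) = u(2/3) = 0. Let V = H^1_0(0, 2/3); then v(0) = v(2/3) = 0, and [u' v]_0^2/3 = 0.
Weak formulation: find u (satisfying any essential BC) such that ∫_0^2/3 u'(x) v'(x) dx = ∫_0^2/3 f v dx for all v ∈ V.
Substituting f(x) = 3*x^2 + 2*x + 1, the right-hand side is ∫_0^2/3 (3*x^2 + 2*x + 1) v dx.


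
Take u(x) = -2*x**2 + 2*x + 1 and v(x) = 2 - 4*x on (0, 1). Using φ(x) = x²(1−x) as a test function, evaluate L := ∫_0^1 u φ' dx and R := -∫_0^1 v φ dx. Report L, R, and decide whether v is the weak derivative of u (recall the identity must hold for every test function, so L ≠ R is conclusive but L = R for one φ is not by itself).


LHS = 1/30, RHS = 1/30. Yes, v = u' weakly.

u(x) = -2*x**2 + 2*x + 1, classical derivative u'(x) = 2 - 4*x.
φ(x) = x²(1−x), so φ'(x) = x*(2 - 3*x).
Note φ(0) = φ(1) = 0, so the boundary term u·φ vanishes.
LHS = ∫_0^1 u(x) φ'(x) dx = ∫_0^1 (6*x^4 - 10*x^3 + x^2 + 2*x) dx. Term by term:
  ∫_0^1 6*x^4 dx = 6/5;  ∫_0^1 -10*x^3 dx = -5/2;  ∫_0^1 x^2 dx = 1/3;
  ∫_0^1 2*x dx = 1.
Sum: 6/5 − 5/2 + 1/3 + 1 = 1/30.
So LHS = 1/30.
∫_0^1 v(x) φ(x) dx = ∫_0^1 (4*x^4 - 6*x^3 + 2*x^2) dx. Term by term:
  ∫_0^1 4*x^4 dx = 4/5;  ∫_0^1 -6*x^3 dx = -3/2;  ∫_0^1 2*x^2 dx = 2/3.
Sum: 4/5 − 3/2 + 2/3 = -1/30.
So RHS = -∫_0^1 v(x) φ(x) dx = 1/30.
LHS = RHS, so the identity holds for this test φ.
Moreover u is smooth here and v(x) = u'(x) = 2 - 4*x pointwise, so the identity holds for every test function. Hence v is the weak derivative of u.


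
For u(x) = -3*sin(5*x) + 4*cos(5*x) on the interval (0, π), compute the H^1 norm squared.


||u||_{H^1(0,π)}^2 = 325*π

u'(x) = -20*sin(5*x) - 15*cos(5*x).
Expand u² and (u')² and integrate term by term on (0, π), using: for integers n ≥ 1, ∫_0^π sin²(nx) dx = ∫_0^π cos²(nx) dx = π/2; for n ≠ n', ∫_0^π sin(nx)sin(n'x) dx = ∫_0^π cos(nx)cos(n'x) dx = 0; and by product-to-sum, ∫_0^π sin(nx)cos(n'x) dx = ½∫_0^π [sin((n+n')x) + sin((n−n')x)] dx, which is 0 when n+n' is even and 2n/(n²−n'²) when n+n' is odd (it need not vanish on (0, π)).
  u² squared terms: (-3)²·∫sin(5x)² dx = 9·π/2 = 9*π/2;  (4)²·∫cos(5x)² dx = 16·π/2 = 8*π.
  u² cross terms: 2·(-3)·(4)·∫sin(5x)·cos(5x) dx = -24·(0) = 0.
  So ∫_0^π u² dx = 9*π/2 + 8*π + 0 = 25*π/2.
  (u')² squared terms: (-20)²·∫sin(5x)² dx = 400·π/2 = 200*π;  (-15)²·∫cos(5x)² dx = 225·π/2 = 225*π/2.
  (u')² cross terms: 2·(-20)·(-15)·∫sin(5x)·cos(5x) dx = 600·(0) = 0.
  So ∫_0^π (u')² dx = 200*π + 225*π/2 + 0 = 625*π/2.
||u||_{H^1}^2 = (25*π/2) + (625*π/2) = 325*π.


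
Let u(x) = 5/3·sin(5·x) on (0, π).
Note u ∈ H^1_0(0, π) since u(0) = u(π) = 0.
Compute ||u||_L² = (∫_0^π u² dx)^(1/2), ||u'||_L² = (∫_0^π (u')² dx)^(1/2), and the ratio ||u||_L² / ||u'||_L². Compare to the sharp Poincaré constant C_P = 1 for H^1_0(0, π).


||u||_L² / ||u'||_L² = 1/5 < C_P = 1.

u(x) = 5/3·sin(5·x), so u'(x) = 25*cos(5*x)/3.
Writing u(x) = A·sin(kπx/L) with A = 5/3 and k = 5, use ∫_0^L sin²(kπx/L) dx = L/2 and ∫_0^L cos²(kπx/L) dx = L/2.
u² = 25/9·sin²(5·x) and (u')² = 625/9·cos²(5·x), and each of sin², cos² integrates to L/2 = π/2 over (0, π).
∫_0^π u² dx = 25*π/18, so ||u||_L² = 5*sqrt(2)*sqrt(π)/6.
∫_0^π (u')² dx = 625*π/18, so ||u'||_L² = 25*sqrt(2)*sqrt(π)/6.
Ratio ||u||_L² / ||u'||_L² = 1/5.
Sharp Poincaré constant on H^1_0(0, π) is C_P = L/π = 1, achieved by sin(x).
This is the k = 5 harmonic; the ratio L/(kπ) is strictly less than C_P = L/π, consistent with the sharp inequality ||u||_L² ≤ C_P ||u'||_L².


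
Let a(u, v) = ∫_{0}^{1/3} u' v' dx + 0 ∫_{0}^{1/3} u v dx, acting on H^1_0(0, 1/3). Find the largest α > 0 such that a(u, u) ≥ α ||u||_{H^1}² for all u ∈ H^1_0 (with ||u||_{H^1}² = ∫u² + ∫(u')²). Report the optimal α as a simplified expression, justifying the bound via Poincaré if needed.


α = 9*π^2/(1 + 9*π^2)

Coercivity of a(·,·) on H^1_0(0, 1/3) means a(u, u) ≥ α ||u||_{H^1}² for every u ∈ H^1_0.
The interval has length L = 1/3, and Poincaré/coercivity depend only on L. Here a(u, u) = ∫(u')² + (0)·∫u².
Here c = 0, so a(u,u) = ∫(u')² alone. The condition a(u,u) ≥ α||u||_{H^1}² reads (1−α)∫(u')² ≥ (α−c)∫u². Any admissible α is ≤ 1 (rapidly oscillating u have ∫u²/∫(u')² → 0), and α = 1 would force 0 ≥ (1−c)∫u², impossible since c < 1; so 1−α > 0. By the sharp Poincaré inequality on H^1_0 of an interval of length L, ∫(u')² ≥ (π/L)²∫u² with equality for the first sine mode sin(π(x−x₀)/L) (x₀ the left endpoint), so the inequality holds for all u iff (1−α)(π/L)² ≥ α − c, i.e. α ≤ ((π/L)² + c)/((π/L)² + 1) = (1 + c(L/π)²)/(1 + (L/π)²). (Direct route, valid since c ≤ 0: Poincaré gives c∫u² ≥ c(L/π)²∫(u')², so a(u,u) ≥ (1 + c(L/π)²)∫(u')², while ||u||_{H^1}² ≤ (1 + (L/π)²)∫(u')²; dividing yields the same α.) With (π/L)² = 9*π^2 and c = 0, the largest admissible constant is α = ((π/L)² + c)/((π/L)² + 1).
Simplifying, α = 9*π^2/(1 + 9*π^2).


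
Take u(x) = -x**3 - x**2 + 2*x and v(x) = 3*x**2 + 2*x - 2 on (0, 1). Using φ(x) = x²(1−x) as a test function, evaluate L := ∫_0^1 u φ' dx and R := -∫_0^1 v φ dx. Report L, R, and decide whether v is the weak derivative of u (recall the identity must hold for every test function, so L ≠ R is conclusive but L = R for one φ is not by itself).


LHS = 1/30, RHS = -1/30. No, v is not the weak derivative of u.

u(x) = -x**3 - x**2 + 2*x, classical derivative u'(x) = -3*x**2 - 2*x + 2.
φ(x) = x²(1−x), so φ'(x) = x*(2 - 3*x).
Note φ(0) = φ(1) = 0, so the boundary term u·φ vanishes.
LHS = ∫_0^1 u(x) φ'(x) dx = ∫_0^1 (3*x^5 + x^4 - 8*x^3 + 4*x^2) dx. Term by term:
  ∫_0^1 3*x^5 dx = 1/2;  ∫_0^1 x^4 dx = 1/5;  ∫_0^1 -8*x^3 dx = -2;
  ∫_0^1 4*x^2 dx = 4/3.
Sum: 1/2 + 1/5 − 2 + 4/3 = 1/30.
So LHS = 1/30.
∫_0^1 v(x) φ(x) dx = ∫_0^1 (-3*x^5 + x^4 + 4*x^3 - 2*x^2) dx. Term by term:
  ∫_0^1 -3*x^5 dx = -1/2;  ∫_0^1 x^4 dx = 1/5;  ∫_0^1 4*x^3 dx = 1;
  ∫_0^1 -2*x^2 dx = -2/3.
Sum: -1/2 + 1/5 + 1 − 2/3 = 1/30.
So RHS = -∫_0^1 v(x) φ(x) dx = -1/30.
LHS − RHS = 1/15 ≠ 0, so the identity fails.
(For a valid weak derivative the identity must hold for EVERY test function, in particular this one. The failure shows v is NOT the weak derivative of u.)
Correct weak derivative would be u'(x) = -3*x**2 - 2*x + 2.


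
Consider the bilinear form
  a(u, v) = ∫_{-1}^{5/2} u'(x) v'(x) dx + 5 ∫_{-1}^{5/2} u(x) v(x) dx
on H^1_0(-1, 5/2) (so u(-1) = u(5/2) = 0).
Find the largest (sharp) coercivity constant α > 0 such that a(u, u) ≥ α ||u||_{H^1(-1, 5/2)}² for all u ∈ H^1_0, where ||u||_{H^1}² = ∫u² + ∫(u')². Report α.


α = 1

Coercivity of a(·,·) on H^1_0(-1, 5/2) means a(u, u) ≥ α ||u||_{H^1}² for every u ∈ H^1_0.
The interval has length L = 7/2, and Poincaré/coercivity depend only on L. Here a(u, u) = ∫(u')² + (5)·∫u².
Here c = 5 ≥ 1, so a(u,u) = ∫(u')² + c∫u² ≥ ∫(u')² + ∫u² = ||u||_{H^1}², i.e. α = 1 works. No larger α is possible: a(u,u) ≥ α||u||_{H^1}² means (1−α)∫(u')² ≥ (α−c)∫u², and for the modes u_n = sin(nπ(x−x₀)/L) (x₀ the left endpoint) one has ∫u_n²/∫(u_n')² = (L/(nπ))² → 0, so a(u_n,u_n)/||u_n||_{H^1}² → 1. Hence the optimal constant is α = 1.
Therefore α = 1.


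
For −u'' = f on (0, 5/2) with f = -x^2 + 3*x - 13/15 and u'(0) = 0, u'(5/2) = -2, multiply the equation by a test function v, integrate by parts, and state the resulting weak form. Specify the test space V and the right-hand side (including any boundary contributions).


V = H^1(0, 5/2) (v unrestricted at boundary; u is determined up to an additive constant); weak form: ∫_0^5/2 u'v' dx = ∫_0^5/2 (-x^2 + 3*x - 13/15) v dx − 2·v(5/2) for all v ∈ V.

Multiply both sides by a test function v and integrate from 0 to 5/2:
  ∫_0^5/2 −u''(x) v(x) dx = ∫_0^5/2 f(x) v(x) dx.
Integrate the LHS by parts once:
  ∫_0^5/2 −u'' v dx = −[u'(x) v(x)]_0^5/2 + ∫_0^5/2 u'(x) v'(x) dx.
Thus ∫_0^5/2 u'(x) v'(x) dx = ∫_0^5/2 f(x) v(x) dx + [u'(x) v(x)]_0^5/2.
Choose V so that boundary terms are either known or forced to vanish.
u has inhomogeneous Neumann u'(0) = 0, u'(5/2) = -2. [u' v]_0^5/2 = (-2)·v(5/2) − (0)·v(0) = − 2·v(5/2). Take V = H^1(0, 5/2); boundary term becomes part of RHS.
Weak formulation: find u (satisfying any essential BC) such that ∫_0^5/2 u'(x) v'(x) dx = ∫_0^5/2 f v dx − 2·v(5/2) for all v ∈ V (Neumann data are natural BCs: they enter the RHS as boundary terms).
Substituting f(x) = -x^2 + 3*x - 13/15, the right-hand side is ∫_0^5/2 (-x^2 + 3*x - 13/15) v dx − 2·v(5/2).
Compatibility check (pure Neumann): taking v ≡ 1 ∈ V gives 0 = ∫_0^5/2 f dx + (-2) − (0), i.e. ∫_0^5/2 f dx must equal u'(0) − u'(5/2) = 2. Indeed ∫_0^5/2 (-x^2 + 3*x - 13/15) dx = 2, so the data are compatible. The solution is then unique only up to an additive constant (fix it e.g. by requiring ∫_0^5/2 u dx = 0).


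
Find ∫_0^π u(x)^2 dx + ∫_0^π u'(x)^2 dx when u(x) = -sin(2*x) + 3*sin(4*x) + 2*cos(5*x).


||u||_{H^1(0,π)}^2 = -5408/21 + 131*π

u'(x) = -10*sin(5*x) - 2*cos(2*x) + 12*cos(4*x).
Expand u² and (u')² and integrate term by term on (0, π), using: for integers n ≥ 1, ∫_0^π sin²(nx) dx = ∫_0^π cos²(nx) dx = π/2; for n ≠ n', ∫_0^π sin(nx)sin(n'x) dx = ∫_0^π cos(nx)cos(n'x) dx = 0; and by product-to-sum, ∫_0^π sin(nx)cos(n'x) dx = ½∫_0^π [sin((n+n')x) + sin((n−n')x)] dx, which is 0 when n+n' is even and 2n/(n²−n'²) when n+n' is odd (it need not vanish on (0, π)).
  u² squared terms: (-1)²·∫sin(2x)² dx = 1·π/2 = π/2;  (2)²·∫cos(5x)² dx = 4·π/2 = 2*π;  (3)²·∫sin(4x)² dx = 9·π/2 = 9*π/2.
  u² cross terms: 2·(-1)·(2)·∫sin(2x)·cos(5x) dx = -4·(-4/21) = 16/21;  2·(-1)·(3)·∫sin(2x)·sin(4x) dx = -6·(0) = 0;  2·(2)·(3)·∫cos(5x)·sin(4x) dx = 12·(-8/9) = -32/3.
  So ∫_0^π u² dx = π/2 + 2*π + 9*π/2 + 16/21 + 0 − 32/3 = -208/21 + 7*π.
  (u')² squared terms: (-10)²·∫sin(5x)² dx = 100·π/2 = 50*π;  (-2)²·∫cos(2x)² dx = 4·π/2 = 2*π;  (12)²·∫cos(4x)² dx = 144·π/2 = 72*π.
  (u')² cross terms: 2·(-10)·(-2)·∫sin(5x)·cos(2x) dx = 40·(10/21) = 400/21;  2·(-10)·(12)·∫sin(5x)·cos(4x) dx = -240·(10/9) = -800/3;  2·(-2)·(12)·∫cos(2x)·cos(4x) dx = -48·(0) = 0.
  So ∫_0^π (u')² dx = 50*π + 2*π + 72*π + 400/21 − 800/3 + 0 = -5200/21 + 124*π.
||u||_{H^1}^2 = (-208/21 + 7*π) + (-5200/21 + 124*π) = -5408/21 + 131*π.


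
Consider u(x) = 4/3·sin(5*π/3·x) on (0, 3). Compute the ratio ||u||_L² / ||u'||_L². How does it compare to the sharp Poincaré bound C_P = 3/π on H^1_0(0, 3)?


||u||_L² / ||u'||_L² = 3/(5*π) < C_P = 3/π.

u(x) = 4/3·sin(5*π/3·x), so u'(x) = 20*π*cos(5*π*x/3)/9.
Writing u(x) = A·sin(kπx/L) with A = 4/3 and k = 5, use ∫_0^L sin²(kπx/L) dx = L/2 and ∫_0^L cos²(kπx/L) dx = L/2.
u² = 16/9·sin²(5*π/3·x) and (u')² = 400*π^2/81·cos²(5*π/3·x), and each of sin², cos² integrates to L/2 = 3/2 over (0, 3).
∫_0^3 u² dx = 8/3, so ||u||_L² = 2*sqrt(6)/3.
∫_0^3 (u')² dx = 200*π^2/27, so ||u'||_L² = 10*sqrt(6)*π/9.
Ratio ||u||_L² / ||u'||_L² = 3/(5*π).
Sharp Poincaré constant on H^1_0(0, 3) is C_P = L/π = 3/π, achieved by sin(π/3·x).
This is the k = 5 harmonic; the ratio L/(kπ) is strictly less than C_P = L/π, consistent with the sharp inequality ||u||_L² ≤ C_P ||u'||_L².


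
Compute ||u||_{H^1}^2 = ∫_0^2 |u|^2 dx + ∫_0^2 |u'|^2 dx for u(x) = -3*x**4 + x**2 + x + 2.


||u||_{H^1}^2 = 89454/35

The H^1 norm (squared) on an interval (0, L) is
  ||u||_{H^1}^2 = ∫_0^L u(x)^2 dx + ∫_0^L u'(x)^2 dx.
Compute u'(x) = -12*x**3 + 2*x + 1.
Then u(x)^2 = 9*x**8 - 6*x**6 - 6*x**5 - 11*x**4 + 2*x**3 + 5*x**2 + 4*x + 4 and u'(x)^2 = 144*x**6 - 48*x**4 - 24*x**3 + 4*x**2 + 4*x + 1.
Integrate each monomial from 0 to 2 using ∫_0^2 c·x^n dx = c·2^(n+1)/(n+1):
  ∫_0^2 u(x)^2 dx = ∫_0^2 (9*x^8 - 6*x^6 - 6*x^5 - 11*x^4 + 2*x^3 + 5*x^2 + 4*x + 4) dx. Term by term:
    ∫_0^2 9*x^8 dx = 512;  ∫_0^2 -6*x^6 dx = -768/7;  ∫_0^2 -6*x^5 dx = -64;
    ∫_0^2 -11*x^4 dx = -352/5;  ∫_0^2 2*x^3 dx = 8;  ∫_0^2 5*x^2 dx = 40/3;
    ∫_0^2 4*x dx = 8;  ∫_0^2 4 dx = 8.
  Sum: 512 − 768/7 − 64 − 352/5 + 8 + 40/3 + 8 + 8 = 32048/105.
  ∫_0^2 u'(x)^2 dx = ∫_0^2 (144*x^6 - 48*x^4 - 24*x^3 + 4*x^2 + 4*x + 1) dx. Term by term:
    ∫_0^2 144*x^6 dx = 18432/7;  ∫_0^2 -48*x^4 dx = -1536/5;  ∫_0^2 -24*x^3 dx = -96;
    ∫_0^2 4*x^2 dx = 32/3;  ∫_0^2 4*x dx = 8;  ∫_0^2 1 dx = 2.
  Sum: 18432/7 − 1536/5 − 96 + 32/3 + 8 + 2 = 236314/105.
Adding: ||u||_{H^1}^2 = 32048/105 + 236314/105 = 89454/35.


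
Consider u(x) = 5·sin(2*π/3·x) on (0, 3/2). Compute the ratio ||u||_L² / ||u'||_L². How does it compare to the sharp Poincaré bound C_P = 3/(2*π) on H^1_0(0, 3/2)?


||u||_L² / ||u'||_L² = 3/(2*π) = C_P.

u(x) = 5·sin(2*π/3·x), so u'(x) = 10*π*cos(2*π*x/3)/3.
Writing u(x) = A·sin(kπx/L) with A = 5 and k = 1, use ∫_0^L sin²(kπx/L) dx = L/2 and ∫_0^L cos²(kπx/L) dx = L/2.
u² = 25·sin²(2*π/3·x) and (u')² = 100*π^2/9·cos²(2*π/3·x), and each of sin², cos² integrates to L/2 = 3/4 over (0, 3/2).
∫_0^3/2 u² dx = 75/4, so ||u||_L² = 5*sqrt(3)/2.
∫_0^3/2 (u')² dx = 25*π^2/3, so ||u'||_L² = 5*sqrt(3)*π/3.
Ratio ||u||_L² / ||u'||_L² = 3/(2*π).
Sharp Poincaré constant on H^1_0(0, 3/2) is C_P = L/π = 3/(2*π), achieved by sin(2*π/3·x).
This is the k = 1 eigenfunction (up to amplitude), so the ratio equals the sharp Poincaré constant exactly.


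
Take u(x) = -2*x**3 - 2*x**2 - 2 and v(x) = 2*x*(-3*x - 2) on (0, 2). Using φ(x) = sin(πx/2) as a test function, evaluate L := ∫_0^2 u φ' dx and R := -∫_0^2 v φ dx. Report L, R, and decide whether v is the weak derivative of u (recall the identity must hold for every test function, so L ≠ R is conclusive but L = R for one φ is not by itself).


LHS = -192/π^3 + 64/π, RHS = -192/π^3 + 64/π. Yes, v = u' weakly.

u(x) = -2*x**3 - 2*x**2 - 2, classical derivative u'(x) = -6*x**2 - 4*x.
φ(x) = sin(πx/2), so φ'(x) = π*cos(π*x/2)/2.
Note φ(0) = φ(2) = 0, so the boundary term u·φ vanishes.
LHS = ∫_0^2 u(x) φ'(x) dx = ∫_0^2 (-π*x^3*cos(π*x/2) - π*x^2*cos(π*x/2) - π*cos(π*x/2)) dx. Term by term:
  ∫_0^2 -π*cos(π*x/2) dx = 0;  ∫_0^2 -π*x^2*cos(π*x/2) dx = 16/π;  ∫_0^2 -π*x^3*cos(π*x/2) dx = -192/π^3 + 48/π.
Sum: 0 + 16/π + -192/π^3 + 48/π = -192/π^3 + 64/π.
So LHS = -192/π^3 + 64/π.
∫_0^2 v(x) φ(x) dx = ∫_0^2 (-6*x^2*sin(π*x/2) - 4*x*sin(π*x/2)) dx. Term by term:
  ∫_0^2 -6*x^2*sin(π*x/2) dx = -48/π + 192/π^3;  ∫_0^2 -4*x*sin(π*x/2) dx = -16/π.
Sum: -48/π + 192/π^3 − 16/π = -64/π + 192/π^3.
So RHS = -∫_0^2 v(x) φ(x) dx = -192/π^3 + 64/π.
LHS = RHS, so the identity holds for this test φ.
Moreover u is smooth here and v(x) = u'(x) = -6*x**2 - 4*x pointwise, so the identity holds for every test function. Hence v is the weak derivative of u.


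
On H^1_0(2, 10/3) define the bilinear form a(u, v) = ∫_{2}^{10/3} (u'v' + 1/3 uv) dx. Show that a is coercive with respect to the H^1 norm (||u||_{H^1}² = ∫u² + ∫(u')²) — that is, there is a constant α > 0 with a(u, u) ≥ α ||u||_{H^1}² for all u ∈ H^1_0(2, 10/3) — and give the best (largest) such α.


α = (16 + 27*π^2)/(3*(16 + 9*π^2))

Coercivity of a(·,·) on H^1_0(2, 10/3) means a(u, u) ≥ α ||u||_{H^1}² for every u ∈ H^1_0.
The interval has length L = 4/3, and Poincaré/coercivity depend only on L. Here a(u, u) = ∫(u')² + (1/3)·∫u².
Here 0 < c = 1/3 < 1. The condition a(u,u) ≥ α||u||_{H^1}² reads (1−α)∫(u')² ≥ (α−c)∫u². Any admissible α is ≤ 1 (rapidly oscillating u have ∫u²/∫(u')² → 0), and α = 1 would force 0 ≥ (1−c)∫u², impossible since c < 1; so 1−α > 0. By the sharp Poincaré inequality on H^1_0 of an interval of length L, ∫(u')² ≥ (π/L)²∫u² with equality for the first sine mode sin(π(x−x₀)/L) (x₀ the left endpoint), so the inequality holds for all u iff (1−α)(π/L)² ≥ α − c, i.e. α ≤ ((π/L)² + c)/((π/L)² + 1) = (1 + c(L/π)²)/(1 + (L/π)²). With (π/L)² = 9*π^2/16 and c = 1/3, the largest admissible constant is α = ((π/L)² + c)/((π/L)² + 1).
Simplifying, α = (16 + 27*π^2)/(3*(16 + 9*π^2)).


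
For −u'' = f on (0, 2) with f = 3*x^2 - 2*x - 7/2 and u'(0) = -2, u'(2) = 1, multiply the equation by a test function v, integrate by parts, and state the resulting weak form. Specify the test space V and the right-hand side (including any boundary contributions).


V = H^1(0, 2) (v unrestricted at boundary; u is determined up to an additive constant); weak form: ∫_0^2 u'v' dx = ∫_0^2 (3*x^2 - 2*x - 7/2) v dx + v(2) + 2·v(0) for all v ∈ V.

Multiply both sides by a test function v and integrate from 0 to 2:
  ∫_0^2 −u''(x) v(x) dx = ∫_0^2 f(x) v(x) dx.
Integrate the LHS by parts once:
  ∫_0^2 −u'' v dx = −[u'(x) v(x)]_0^2 + ∫_0^2 u'(x) v'(x) dx.
Thus ∫_0^2 u'(x) v'(x) dx = ∫_0^2 f(x) v(x) dx + [u'(x) v(x)]_0^2.
Choose V so that boundary terms are either known or forced to vanish.
u has inhomogeneous Neumann u'(0) = -2, u'(2) = 1. [u' v]_0^2 = (1)·v(2) − (-2)·v(0) = v(2) + 2·v(0). Take V = H^1(0, 2); boundary term becomes part of RHS.
Weak formulation: find u (satisfying any essential BC) such that ∫_0^2 u'(x) v'(x) dx = ∫_0^2 f v dx + v(2) + 2·v(0) for all v ∈ V (Neumann data are natural BCs: they enter the RHS as boundary terms).
Substituting f(x) = 3*x^2 - 2*x - 7/2, the right-hand side is ∫_0^2 (3*x^2 - 2*x - 7/2) v dx + v(2) + 2·v(0).
Compatibility check (pure Neumann): taking v ≡ 1 ∈ V gives 0 = ∫_0^2 f dx + (1) − (-2), i.e. ∫_0^2 f dx must equal u'(0) − u'(2) = -3. Indeed ∫_0^2 (3*x^2 - 2*x - 7/2) dx = -3, so the data are compatible. The solution is then unique only up to an additive constant (fix it e.g. by requiring ∫_0^2 u dx = 0).


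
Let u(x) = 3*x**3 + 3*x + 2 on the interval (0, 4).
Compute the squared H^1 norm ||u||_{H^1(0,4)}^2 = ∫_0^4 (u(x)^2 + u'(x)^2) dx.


||u||_{H^1}^2 = 1526012/35

The H^1 norm (squared) on an interval (0, L) is
  ||u||_{H^1}^2 = ∫_0^L u(x)^2 dx + ∫_0^L u'(x)^2 dx.
Compute u'(x) = 9*x**2 + 3.
Then u(x)^2 = 9*x**6 + 18*x**4 + 12*x**3 + 9*x**2 + 12*x + 4 and u'(x)^2 = 81*x**4 + 54*x**2 + 9.
Integrate each monomial from 0 to 4 using ∫_0^4 c·x^n dx = c·4^(n+1)/(n+1):
  ∫_0^4 u(x)^2 dx = ∫_0^4 (9*x^6 + 18*x^4 + 12*x^3 + 9*x^2 + 12*x + 4) dx. Term by term:
    ∫_0^4 9*x^6 dx = 147456/7;  ∫_0^4 18*x^4 dx = 18432/5;  ∫_0^4 12*x^3 dx = 768;
    ∫_0^4 9*x^2 dx = 192;  ∫_0^4 12*x dx = 96;  ∫_0^4 4 dx = 16.
  Sum: 147456/7 + 18432/5 + 768 + 192 + 96 + 16 = 903824/35.
  ∫_0^4 u'(x)^2 dx = ∫_0^4 (81*x^4 + 54*x^2 + 9) dx. Term by term:
    ∫_0^4 81*x^4 dx = 82944/5;  ∫_0^4 54*x^2 dx = 1152;  ∫_0^4 9 dx = 36.
  Sum: 82944/5 + 1152 + 36 = 88884/5.
Adding: ||u||_{H^1}^2 = 903824/35 + 88884/5 = 1526012/35.


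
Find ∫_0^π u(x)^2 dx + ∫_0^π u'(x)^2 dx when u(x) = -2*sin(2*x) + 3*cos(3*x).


||u||_{H^1(0,π)}^2 = 96 + 55*π

u'(x) = -9*sin(3*x) - 4*cos(2*x).
Expand u² and (u')² and integrate term by term on (0, π), using: for integers n ≥ 1, ∫_0^π sin²(nx) dx = ∫_0^π cos²(nx) dx = π/2; for n ≠ n', ∫_0^π sin(nx)sin(n'x) dx = ∫_0^π cos(nx)cos(n'x) dx = 0; and by product-to-sum, ∫_0^π sin(nx)cos(n'x) dx = ½∫_0^π [sin((n+n')x) + sin((n−n')x)] dx, which is 0 when n+n' is even and 2n/(n²−n'²) when n+n' is odd (it need not vanish on (0, π)).
  u² squared terms: (-2)²·∫sin(2x)² dx = 4·π/2 = 2*π;  (3)²·∫cos(3x)² dx = 9·π/2 = 9*π/2.
  u² cross terms: 2·(-2)·(3)·∫sin(2x)·cos(3x) dx = -12·(-4/5) = 48/5.
  So ∫_0^π u² dx = 2*π + 9*π/2 + 48/5 = 48/5 + 13*π/2.
  (u')² squared terms: (-9)²·∫sin(3x)² dx = 81·π/2 = 81*π/2;  (-4)²·∫cos(2x)² dx = 16·π/2 = 8*π.
  (u')² cross terms: 2·(-9)·(-4)·∫sin(3x)·cos(2x) dx = 72·(6/5) = 432/5.
  So ∫_0^π (u')² dx = 81*π/2 + 8*π + 432/5 = 432/5 + 97*π/2.
||u||_{H^1}^2 = (48/5 + 13*π/2) + (432/5 + 97*π/2) = 96 + 55*π.


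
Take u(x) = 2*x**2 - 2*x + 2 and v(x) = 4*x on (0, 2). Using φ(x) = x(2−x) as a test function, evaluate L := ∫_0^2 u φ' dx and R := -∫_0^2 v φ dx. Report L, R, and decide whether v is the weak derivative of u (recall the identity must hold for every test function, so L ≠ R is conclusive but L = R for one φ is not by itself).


LHS = -8/3, RHS = -16/3. No, v is not the weak derivative of u.

u(x) = 2*x**2 - 2*x + 2, classical derivative u'(x) = 4*x - 2.
φ(x) = x(2−x), so φ'(x) = 2 - 2*x.
Note φ(0) = φ(2) = 0, so the boundary term u·φ vanishes.
LHS = ∫_0^2 u(x) φ'(x) dx = ∫_0^2 (-4*x^3 + 8*x^2 - 8*x + 4) dx. Term by term:
  ∫_0^2 -4*x^3 dx = -16;  ∫_0^2 8*x^2 dx = 64/3;  ∫_0^2 -8*x dx = -16;
  ∫_0^2 4 dx = 8.
Sum: -16 + 64/3 − 16 + 8 = -8/3.
So LHS = -8/3.
∫_0^2 v(x) φ(x) dx = ∫_0^2 (-4*x^3 + 8*x^2) dx. Term by term:
  ∫_0^2 -4*x^3 dx = -16;  ∫_0^2 8*x^2 dx = 64/3.
Sum: -16 + 64/3 = 16/3.
So RHS = -∫_0^2 v(x) φ(x) dx = -16/3.
LHS − RHS = 8/3 ≠ 0, so the identity fails.
(For a valid weak derivative the identity must hold for EVERY test function, in particular this one. The failure shows v is NOT the weak derivative of u.)
Correct weak derivative would be u'(x) = 4*x - 2.


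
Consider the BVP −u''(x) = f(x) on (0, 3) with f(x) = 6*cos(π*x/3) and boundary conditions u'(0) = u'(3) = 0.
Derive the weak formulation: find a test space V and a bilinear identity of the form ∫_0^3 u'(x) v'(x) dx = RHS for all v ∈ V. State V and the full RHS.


V = H^1(0, 3) (no boundary constraint on v; u is determined up to an additive constant); weak form: ∫_0^3 u'v' dx = ∫_0^3 (6*cos(π*x/3)) v dx for all v ∈ V.

Multiply both sides by a test function v and integrate from 0 to 3:
  ∫_0^3 −u''(x) v(x) dx = ∫_0^3 f(x) v(x) dx.
Integrate the LHS by parts once:
  ∫_0^3 −u'' v dx = −[u'(x) v(x)]_0^3 + ∫_0^3 u'(x) v'(x) dx.
Thus ∫_0^3 u'(x) v'(x) dx = ∫_0^3 f(x) v(x) dx + [u'(x) v(x)]_0^3.
Choose V so that boundary terms are either known or forced to vanish.
u has homogeneous Neumann: u'(0) = u'(3) = 0. So [u' v]_0^3 = 0·v(3) − 0·v(0) = 0 for any v; take V = H^1(0, 3).
Weak formulation: find u (satisfying any essential BC) such that ∫_0^3 u'(x) v'(x) dx = ∫_0^3 f v dx for all v ∈ V (homogeneous Neumann, so boundary terms vanish).
Substituting f(x) = 6*cos(π*x/3), the right-hand side is ∫_0^3 (6*cos(π*x/3)) v dx.
Compatibility check (pure Neumann): taking v ≡ 1 ∈ V gives 0 = ∫_0^3 f dx + (0) − (0), i.e. ∫_0^3 f dx must equal u'(0) − u'(3) = 0. Indeed ∫_0^3 (6*cos(π*x/3)) dx = 0, so the data are compatible. The solution is then unique only up to an additive constant (fix it e.g. by requiring ∫_0^3 u dx = 0).


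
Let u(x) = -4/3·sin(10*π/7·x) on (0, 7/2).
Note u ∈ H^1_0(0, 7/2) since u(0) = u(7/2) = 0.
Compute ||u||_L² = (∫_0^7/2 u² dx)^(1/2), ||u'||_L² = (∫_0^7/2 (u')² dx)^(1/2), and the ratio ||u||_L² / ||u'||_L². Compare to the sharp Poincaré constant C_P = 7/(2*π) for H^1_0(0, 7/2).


||u||_L² / ||u'||_L² = 7/(10*π) < C_P = 7/(2*π).

u(x) = -4/3·sin(10*π/7·x), so u'(x) = -40*π*cos(10*π*x/7)/21.
Writing u(x) = A·sin(kπx/L) with A = -4/3 and k = 5, use ∫_0^L sin²(kπx/L) dx = L/2 and ∫_0^L cos²(kπx/L) dx = L/2.
u² = 16/9·sin²(10*π/7·x) and (u')² = 1600*π^2/441·cos²(10*π/7·x), and each of sin², cos² integrates to L/2 = 7/4 over (0, 7/2).
∫_0^7/2 u² dx = 28/9, so ||u||_L² = 2*sqrt(7)/3.
∫_0^7/2 (u')² dx = 400*π^2/63, so ||u'||_L² = 20*sqrt(7)*π/21.
Ratio ||u||_L² / ||u'||_L² = 7/(10*π).
Sharp Poincaré constant on H^1_0(0, 7/2) is C_P = L/π = 7/(2*π), achieved by sin(2*π/7·x).
This is the k = 5 harmonic; the ratio L/(kπ) is strictly less than C_P = L/π, consistent with the sharp inequality ||u||_L² ≤ C_P ||u'||_L².


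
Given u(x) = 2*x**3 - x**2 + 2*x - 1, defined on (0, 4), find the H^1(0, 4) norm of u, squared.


||u||_{H^1}^2 = 303428/21

The H^1 norm (squared) on an interval (0, L) is
  ||u||_{H^1}^2 = ∫_0^L u(x)^2 dx + ∫_0^L u'(x)^2 dx.
Compute u'(x) = 6*x**2 - 2*x + 2.
Then u(x)^2 = 4*x**6 - 4*x**5 + 9*x**4 - 8*x**3 + 6*x**2 - 4*x + 1 and u'(x)^2 = 36*x**4 - 24*x**3 + 28*x**2 - 8*x + 4.
Integrate each monomial from 0 to 4 using ∫_0^4 c·x^n dx = c·4^(n+1)/(n+1):
  ∫_0^4 u(x)^2 dx = ∫_0^4 (4*x^6 - 4*x^5 + 9*x^4 - 8*x^3 + 6*x^2 - 4*x + 1) dx. Term by term:
    ∫_0^4 4*x^6 dx = 65536/7;  ∫_0^4 -4*x^5 dx = -8192/3;  ∫_0^4 9*x^4 dx = 9216/5;
    ∫_0^4 -8*x^3 dx = -512;  ∫_0^4 6*x^2 dx = 128;  ∫_0^4 -4*x dx = -32;
    ∫_0^4 1 dx = 4.
  Sum: 65536/7 − 8192/3 + 9216/5 − 512 + 128 − 32 + 4 = 846596/105.
  ∫_0^4 u'(x)^2 dx = ∫_0^4 (36*x^4 - 24*x^3 + 28*x^2 - 8*x + 4) dx. Term by term:
    ∫_0^4 36*x^4 dx = 36864/5;  ∫_0^4 -24*x^3 dx = -1536;  ∫_0^4 28*x^2 dx = 1792/3;
    ∫_0^4 -8*x dx = -64;  ∫_0^4 4 dx = 16.
  Sum: 36864/5 − 1536 + 1792/3 − 64 + 16 = 95792/15.
Adding: ||u||_{H^1}^2 = 846596/105 + 95792/15 = 303428/21.
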